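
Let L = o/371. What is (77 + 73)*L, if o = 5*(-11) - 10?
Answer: -9750/371 ≈ -26.280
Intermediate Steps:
o = -65 (o = -55 - 10 = -65)
L = -65/371 ≈ -0.17520
(77 + 73)*L = (77 + 73)*(-65/371) = 150*(-65/371) = -9750/371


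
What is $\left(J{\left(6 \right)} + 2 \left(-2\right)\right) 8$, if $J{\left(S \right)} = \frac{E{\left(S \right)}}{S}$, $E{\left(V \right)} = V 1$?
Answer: $-24$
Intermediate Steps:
$E{\left(V \right)} = V$
$J{\left(S \right)} = 1$ ($J{\left(S \right)} = \frac{S}{S} = 1$)
$\left(J{\left(6 \right)} + 2 \left(-2\right)\right) 8 = \left(1 + 2 \left(-2\right)\right) 8 = \left(1 - 4\right) 8 = \left(-3\right) 8 = -24$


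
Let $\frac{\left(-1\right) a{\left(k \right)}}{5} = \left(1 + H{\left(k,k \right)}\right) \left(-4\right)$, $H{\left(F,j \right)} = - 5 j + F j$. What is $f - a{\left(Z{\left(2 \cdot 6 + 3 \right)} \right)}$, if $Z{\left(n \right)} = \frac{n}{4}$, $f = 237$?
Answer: $\frac{1243}{4} \approx 310.75$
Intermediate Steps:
$Z{\left(n \right)} = \frac{n}{4}$ ($Z{\left(n \right)} = n \frac{1}{4} = \frac{n}{4}$)
$a{\left(k \right)} = 20 + 20 k \left(-5 + k\right)$ ($a{\left(k \right)} = - 5 \left(1 + k \left(-5 + k\right)\right) \left(-4\right) = - 5 \left(-4 - 4 k \left(-5 + k\right)\right) = 20 + 20 k \left(-5 + k\right)$)
$f - a{\left(Z{\left(2 \cdot 6 + 3 \right)} \right)} = 237 - \left(20 + 20 \frac{2 \cdot 6 + 3}{4} \left(-5 + \frac{2 \cdot 6 + 3}{4}\right)\right) = 237 - \left(20 + 20 \frac{12 + 3}{4} \left(-5 + \frac{12 + 3}{4}\right)\right) = 237 - \left(20 + 20 \cdot \frac{1}{4} \cdot 15 \left(-5 + \frac{1}{4} \cdot 15\right)\right) = 237 - \left(20 + 20 \cdot \frac{15}{4} \left(-5 + \frac{15}{4}\right)\right) = 237 - \left(20 + 20 \cdot \frac{15}{4} \left(- \frac{5}{4}\right)\right) = 237 - \left(20 - \frac{375}{4}\right) = 237 - - \frac{295}{4} = 237 + \frac{295}{4} = \frac{1243}{4}$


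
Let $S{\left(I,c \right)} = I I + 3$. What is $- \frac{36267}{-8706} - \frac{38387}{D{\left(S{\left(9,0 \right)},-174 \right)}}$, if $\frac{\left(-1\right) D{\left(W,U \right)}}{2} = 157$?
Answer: $\frac{28798755}{227807} \approx 126.42$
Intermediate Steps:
$S{\left(I,c \right)} = 3 + I^{2}$ ($S{\left(I,c \right)} = I^{2} + 3 = 3 + I^{2}$)
$D{\left(W,U \right)} = -314$ ($D{\left(W,U \right)} = \left(-2\right) 157 = -314$)
$- \frac{36267}{-8706} - \frac{38387}{D{\left(S{\left(9,0 \right)},-174 \right)}} = - \frac{36267}{-8706} - \frac{38387}{-314} = \left(-36267\right) \left(- \frac{1}{8706}\right) - - \frac{38387}{314} = \frac{12089}{2902} + \frac{38387}{314} = \frac{28798755}{227807}$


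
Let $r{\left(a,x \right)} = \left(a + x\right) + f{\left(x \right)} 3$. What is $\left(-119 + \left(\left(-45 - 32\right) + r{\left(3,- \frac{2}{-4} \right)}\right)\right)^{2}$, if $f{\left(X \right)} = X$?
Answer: $36481$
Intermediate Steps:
$r{\left(a,x \right)} = a + 4 x$ ($r{\left(a,x \right)} = \left(a + x\right) + x 3 = \left(a + x\right) + 3 x = a + 4 x$)
$\left(-119 + \left(\left(-45 - 32\right) + r{\left(3,- \frac{2}{-4} \right)}\right)\right)^{2} = \left(-119 + \left(\left(-45 - 32\right) + \left(3 + 4 \left(- \frac{2}{-4}\right)\right)\right)\right)^{2} = \left(-119 - \left(74 - \left(-8\right) \left(- \frac{1}{4}\right)\right)\right)^{2} = \left(-119 + \left(-77 + \left(3 + 4 \cdot \frac{1}{2}\right)\right)\right)^{2} = \left(-119 + \left(-77 + \left(3 + 2\right)\right)\right)^{2} = \left(-119 + \left(-77 + 5\right)\right)^{2} = \left(-119 - 72\right)^{2} = \left(-191\right)^{2} = 36481$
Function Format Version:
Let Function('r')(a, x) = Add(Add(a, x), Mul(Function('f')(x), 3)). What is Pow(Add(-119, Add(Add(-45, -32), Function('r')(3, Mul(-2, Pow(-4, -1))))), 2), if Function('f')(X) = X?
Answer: 36481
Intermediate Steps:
Function('r')(a, x) = Add(a, Mul(4, x)) (Function('r')(a, x) = Add(Add(a, x), Mul(x, 3)) = Add(Add(a, x), Mul(3, x)) = Add(a, Mul(4, x)))
Pow(Add(-119, Add(Add(-45, -32), Function('r')(3, Mul(-2, Pow(-4, -1))))), 2) = Pow(Add(-119, Add(Add(-45, -32), Add(3, Mul(4, Mul(-2, Pow(-4, -1)))))), 2) = Pow(Add(-119, Add(-77, Add(3, Mul(4, Mul(-2, Rational(-1, 4)))))), 2) = Pow(Add(-119, Add(-77, Add(3, Mul(4, Rational(1, 2))))), 2) = Pow(Add(-119, Add(-77, Add(3, 2))), 2) = Pow(Add(-119, Add(-77, 5)), 2) = Pow(Add(-119, -72), 2) = Pow(-191, 2) = 36481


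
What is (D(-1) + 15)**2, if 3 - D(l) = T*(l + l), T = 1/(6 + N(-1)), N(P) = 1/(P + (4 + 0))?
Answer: 121104/361 ≈ 335.47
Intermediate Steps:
N(P) = 1/(4 + P) (N(P) = 1/(P + 4) = 1/(4 + P))
T = 3/19 (T = 1/(6 + 1/(4 - 1)) = 1/(6 + 1/3) = 1/(19/3) = 3/19 ≈ 0.15789)
D(l) = 3 - 6*l/19 (D(l) = 3 - 3*(l + l)/19 = 3 - 3*2*l/19 = 3 - 6*l/19)
(D(-1) + 15)**2 = ((3 - 6/19*(-1)) + 15)**2 = ((3 + 6/19) + 15)**2 = (63/19 + 15)**2 = (348/19)**2 = 121104/361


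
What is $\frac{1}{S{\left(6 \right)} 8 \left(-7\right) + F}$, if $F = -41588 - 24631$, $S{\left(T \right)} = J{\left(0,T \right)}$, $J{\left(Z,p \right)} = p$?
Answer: $- \frac{1}{66555} \approx -1.5025 \cdot 10^{-5}$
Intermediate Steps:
$S{\left(T \right)} = T$
$F = -66219$
$\frac{1}{S{\left(6 \right)} 8 \left(-7\right) + F} = \frac{1}{6 \cdot 8 \left(-7\right) - 66219} = \frac{1}{48 \left(-7\right) - 66219} = \frac{1}{-336 - 66219} = \frac{1}{-66555} = - \frac{1}{66555}$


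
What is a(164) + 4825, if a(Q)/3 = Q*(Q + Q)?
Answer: 166201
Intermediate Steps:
a(Q) = 6*Q² (a(Q) = 3*(Q*(Q + Q)) = 3*(Q*(2*Q)) = 3*(2*Q²) = 6*Q²)
a(164) + 4825 = 6*164² + 4825 = 6*26896 + 4825 = 161376 + 4825 = 166201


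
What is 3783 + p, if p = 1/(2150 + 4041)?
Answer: 23420554/6191 ≈ 3783.0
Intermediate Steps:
p = 1/6191 ≈ 0.00016152
3783 + p = 3783 + 1/6191 = 23420554/6191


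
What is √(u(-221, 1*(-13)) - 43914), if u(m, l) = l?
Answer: I*√43927 ≈ 209.59*I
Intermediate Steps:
√(u(-221, 1*(-13)) - 43914) = √(1*(-13) - 43914) = √(-13 - 43914) = √(-43927) = I*√43927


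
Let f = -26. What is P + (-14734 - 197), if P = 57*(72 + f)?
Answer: -12309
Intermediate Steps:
P = 2622 (P = 57*(72 - 26) = 57*46 = 2622)
P + (-14734 - 197) = 2622 + (-14734 - 197) = 2622 - 14931 = -12309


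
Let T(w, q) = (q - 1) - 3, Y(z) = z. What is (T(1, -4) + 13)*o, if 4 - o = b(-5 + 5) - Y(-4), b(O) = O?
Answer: 0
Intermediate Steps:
T(w, q) = -4 + q (T(w, q) = (-1 + q) - 3 = -4 + q)
o = 0 (o = 4 - ((-5 + 5) - 1*(-4)) = 4 - (0 + 4) = 4 - 1*4 = 4 - 4 = 0)
(T(1, -4) + 13)*o = ((-4 - 4) + 13)*0 = (-8 + 13)*0 = 5*0 = 0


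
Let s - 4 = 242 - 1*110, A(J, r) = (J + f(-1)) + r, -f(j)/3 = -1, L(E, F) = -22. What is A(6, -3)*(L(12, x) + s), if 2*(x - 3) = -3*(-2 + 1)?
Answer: 684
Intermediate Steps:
x = 9/2 (x = 3 + (-3*(-2 + 1))/2 = 3 + (-3*(-1))/2 = 3 + (½)*3 = 3 + 3/2 = 9/2 ≈ 4.5000)
f(j) = 3 (f(j) = -3*(-1) = 3)
A(J, r) = 3 + J + r (A(J, r) = (J + 3) + r = (3 + J) + r = 3 + J + r)
s = 136 (s = 4 + (242 - 1*110) = 4 + (242 - 110) = 4 + 132 = 136)
A(6, -3)*(L(12, x) + s) = (3 + 6 - 3)*(-22 + 136) = 6*114 = 684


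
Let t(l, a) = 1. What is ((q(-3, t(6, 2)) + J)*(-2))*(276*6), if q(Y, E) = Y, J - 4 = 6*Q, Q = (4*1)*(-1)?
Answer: 76176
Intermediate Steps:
Q = -4 (Q = 4*(-1) = -4)
J = -20 (J = 4 + 6*(-4) = 4 - 24 = -20)
((q(-3, t(6, 2)) + J)*(-2))*(276*6) = ((-3 - 20)*(-2))*(276*6) = -23*(-2)*1656 = 46*1656 = 76176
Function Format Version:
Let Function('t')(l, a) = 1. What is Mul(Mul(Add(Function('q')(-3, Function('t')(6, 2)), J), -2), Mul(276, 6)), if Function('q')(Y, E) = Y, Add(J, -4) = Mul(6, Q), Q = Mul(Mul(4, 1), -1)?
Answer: 76176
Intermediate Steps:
Q = -4 (Q = Mul(4, -1) = -4)
J = -20 (J = Add(4, Mul(6, -4)) = Add(4, -24) = -20)
Mul(Mul(Add(Function('q')(-3, Function('t')(6, 2)), J), -2), Mul(276, 6)) = Mul(Mul(Add(-3, -20), -2), Mul(276, 6)) = Mul(Mul(-23, -2), 1656) = Mul(46, 1656) = 76176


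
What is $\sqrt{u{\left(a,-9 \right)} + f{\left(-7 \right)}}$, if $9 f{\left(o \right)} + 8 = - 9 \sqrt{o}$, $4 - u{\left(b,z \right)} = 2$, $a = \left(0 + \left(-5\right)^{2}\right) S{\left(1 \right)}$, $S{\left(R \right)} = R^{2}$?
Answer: $\frac{\sqrt{10 - 9 i \sqrt{7}}}{3} \approx 1.4108 - 0.93768 i$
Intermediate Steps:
$a = 25$ ($a = \left(0 + \left(-5\right)^{2}\right) 1^{2} = \left(0 + 25\right) 1 = 25 \cdot 1 = 25$)
$u{\left(b,z \right)} = 2$ ($u{\left(b,z \right)} = 4 - 2 = 2$)
$f{\left(o \right)} = - \frac{8}{9} - \sqrt{o}$ ($f{\left(o \right)} = - \frac{8}{9} + \frac{\left(-9\right) \sqrt{o}}{9} = - \frac{8}{9} - \sqrt{o}$)
$\sqrt{u{\left(a,-9 \right)} + f{\left(-7 \right)}} = \sqrt{2 - \left(\frac{8}{9} + \sqrt{-7}\right)} = \sqrt{2 - \left(\frac{8}{9} + i \sqrt{7}\right)} = \sqrt{\frac{10}{9} - i \sqrt{7}}$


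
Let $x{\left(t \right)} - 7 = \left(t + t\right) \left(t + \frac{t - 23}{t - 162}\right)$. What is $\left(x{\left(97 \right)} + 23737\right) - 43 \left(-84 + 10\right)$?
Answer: $\frac{2959004}{65} \approx 45523.0$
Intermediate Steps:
$x{\left(t \right)} = 7 + 2 t \left(t + \frac{-23 + t}{-162 + t}\right)$ ($x{\left(t \right)} = 7 + \left(t + t\right) \left(t + \frac{t - 23}{t - 162}\right) = 7 + 2 t \left(t + \frac{-23 + t}{-162 + t}\right)$)
$\left(x{\left(97 \right)} + 23737\right) - 43 \left(-84 + 10\right) = \left(\frac{-1134 - 322 \cdot 97^{2} - 3783 + 2 \cdot 97^{3}}{-162 + 97} + 23737\right) - 43 \left(-84 + 10\right) = \left(\frac{-1134 - 3029698 - 3783 + 2 \cdot 912673}{-65} + 23737\right) - -3182 = \left(- \frac{-1134 - 3029698 - 3783 + 1825346}{65} + 23737\right) + 3182 = \left(\left(- \frac{1}{65}\right) \left(-1209269\right) + 23737\right) + 3182 = \left(\frac{1209269}{65} + 23737\right) + 3182 = \frac{2752174}{65} + 3182 = \frac{2959004}{65}$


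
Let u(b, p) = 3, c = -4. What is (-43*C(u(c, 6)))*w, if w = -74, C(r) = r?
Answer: 9546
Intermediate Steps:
(-43*C(u(c, 6)))*w = -43*3*(-74) = -129*(-74) = 9546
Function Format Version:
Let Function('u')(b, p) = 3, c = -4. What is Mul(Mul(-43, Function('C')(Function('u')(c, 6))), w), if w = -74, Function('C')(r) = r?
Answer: 9546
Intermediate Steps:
Mul(Mul(-43, Function('C')(Function('u')(c, 6))), w) = Mul(Mul(-43, 3), -74) = Mul(-129, -74) = 9546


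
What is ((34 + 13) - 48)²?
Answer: 1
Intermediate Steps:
((34 + 13) - 48)² = (47 - 48)² = (-1)² = 1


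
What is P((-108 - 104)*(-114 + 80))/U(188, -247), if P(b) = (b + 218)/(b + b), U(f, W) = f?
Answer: 79/28832 ≈ 0.0027400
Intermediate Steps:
P(b) = (218 + b)/(2*b) (P(b) = (218 + b)/((2*b)) = (218 + b)*(1/(2*b)) = (218 + b)/(2*b))
P((-108 - 104)*(-114 + 80))/U(188, -247) = ((218 + (-108 - 104)*(-114 + 80))/(2*(((-108 - 104)*(-114 + 80)))))/188 = ((218 - 212*(-34))/(2*((-212*(-34)))))*(1/188) = ((½)*(218 + 7208)/7208)*(1/188) = ((½)*(1/7208)*7426)*(1/188) = (3713/7208)*(1/188) = 79/28832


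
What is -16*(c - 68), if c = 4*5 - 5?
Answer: 848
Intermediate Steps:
c = 15 (c = 20 - 5 = 15)
-16*(c - 68) = -16*(15 - 68) = -16*(-53) = 848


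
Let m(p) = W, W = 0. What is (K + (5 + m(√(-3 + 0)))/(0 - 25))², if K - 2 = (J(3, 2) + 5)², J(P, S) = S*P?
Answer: 376996/25 ≈ 15080.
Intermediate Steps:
J(P, S) = P*S
m(p) = 0
K = 123 (K = 2 + (3*2 + 5)² = 2 + (6 + 5)² = 2 + 11² = 2 + 121 = 123)
(K + (5 + m(√(-3 + 0)))/(0 - 25))² = (123 + (5 + 0)/(0 - 25))² = (123 + 5/(-25))² = (123 + 5*(-1/25))² = (123 - ⅕)² = (614/5)² = 376996/25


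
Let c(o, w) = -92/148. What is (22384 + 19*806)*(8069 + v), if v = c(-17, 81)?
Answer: 11253983940/37 ≈ 3.0416e+8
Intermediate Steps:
c(o, w) = -23/37 (c(o, w) = -92*1/148 = -23/37)
v = -23/37 ≈ -0.62162
(22384 + 19*806)*(8069 + v) = (22384 + 19*806)*(8069 - 23/37) = (22384 + 15314)*(298530/37) = 37698*(298530/37) = 11253983940/37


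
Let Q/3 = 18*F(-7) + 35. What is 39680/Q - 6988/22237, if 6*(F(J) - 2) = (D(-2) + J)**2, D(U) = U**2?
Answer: 440154844/3268839 ≈ 134.65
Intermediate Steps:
F(J) = 2 + (4 + J)**2/6 (F(J) = 2 + ((-2)**2 + J)**2/6 = 2 + (4 + J)**2/6)
Q = 294 (Q = 3*(18*(2 + (4 - 7)**2/6) + 35) = 3*(18*(2 + (1/6)*(-3)**2) + 35) = 3*(18*(2 + (1/6)*9) + 35) = 3*(18*(2 + 3/2) + 35) = 3*(18*(7/2) + 35) = 3*(63 + 35) = 3*98 = 294)
39680/Q - 6988/22237 = 39680/294 - 6988/22237 = 39680*(1/294) - 6988*1/22237 = 19840/147 - 6988/22237 = 440154844/3268839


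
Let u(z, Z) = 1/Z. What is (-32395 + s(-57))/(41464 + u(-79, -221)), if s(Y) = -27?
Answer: -7165262/9163543 ≈ -0.78193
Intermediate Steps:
(-32395 + s(-57))/(41464 + u(-79, -221)) = (-32395 - 27)/(41464 + 1/(-221)) = -32422/(41464 - 1/221) = -32422/9163543/221 = -32422*221/9163543 = -7165262/9163543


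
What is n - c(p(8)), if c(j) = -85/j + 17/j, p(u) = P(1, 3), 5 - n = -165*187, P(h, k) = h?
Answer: 30928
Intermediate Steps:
n = 30860 (n = 5 - (-165)*187 = 5 - 1*(-30855) = 5 + 30855 = 30860)
p(u) = 1
c(j) = -68/j
n - c(p(8)) = 30860 - (-68)/1 = 30860 - (-68) = 30860 - 1*(-68) = 30860 + 68 = 30928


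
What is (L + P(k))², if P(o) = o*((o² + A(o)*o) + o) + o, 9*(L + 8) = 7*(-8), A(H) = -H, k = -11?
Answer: 743044/81 ≈ 9173.4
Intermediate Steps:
L = -128/9 (L = -8 + (7*(-8))/9 = -8 + (⅑)*(-56) = -8 - 56/9 = -128/9 ≈ -14.222)
P(o) = o + o² (P(o) = o*((o² + (-o)*o) + o) + o = o*((o² - o²) + o) + o = o*(0 + o) + o = o*o + o = o² + o = o + o²)
(L + P(k))² = (-128/9 - 11*(1 - 11))² = (-128/9 - 11*(-10))² = (-128/9 + 110)² = (862/9)² = 743044/81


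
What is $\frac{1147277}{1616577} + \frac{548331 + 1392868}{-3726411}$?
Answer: $\frac{1534585664}{8129595567} \approx 0.18877$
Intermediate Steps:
$\frac{1147277}{1616577} + \frac{548331 + 1392868}{-3726411} = 1147277 \cdot \frac{1}{1616577} + 1941199 \left(- \frac{1}{3726411}\right) = \frac{60383}{85083} - \frac{149323}{286647} = \frac{1534585664}{8129595567}$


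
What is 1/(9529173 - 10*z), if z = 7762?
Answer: 1/9451553 ≈ 1.0580e-7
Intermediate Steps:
1/(9529173 - 10*z) = 1/(9529173 - 10*7762) = 1/(9529173 - 77620) = 1/9451553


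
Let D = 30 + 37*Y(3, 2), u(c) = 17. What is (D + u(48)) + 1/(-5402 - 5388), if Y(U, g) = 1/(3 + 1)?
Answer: 1213873/21580 ≈ 56.250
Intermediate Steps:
Y(U, g) = ¼ (Y(U, g) = 1/4 = ¼)
D = 157/4 (D = 30 + 37*(¼) = 30 + 37/4 = 157/4 ≈ 39.250)
(D + u(48)) + 1/(-5402 - 5388) = (157/4 + 17) + 1/(-5402 - 5388) = 225/4 + 1/(-10790) = 225/4 - 1/10790 = 1213873/21580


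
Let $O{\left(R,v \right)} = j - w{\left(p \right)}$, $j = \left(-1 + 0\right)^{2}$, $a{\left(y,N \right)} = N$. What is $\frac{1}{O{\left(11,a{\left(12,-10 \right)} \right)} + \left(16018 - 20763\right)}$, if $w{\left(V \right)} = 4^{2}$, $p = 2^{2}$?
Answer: $- \frac{1}{4760} \approx -0.00021008$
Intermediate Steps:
$p = 4$
$w{\left(V \right)} = 16$
$j = 1$ ($j = \left(-1\right)^{2} = 1$)
$O{\left(R,v \right)} = -15$ ($O{\left(R,v \right)} = 1 - 16 = -15$)
$\frac{1}{O{\left(11,a{\left(12,-10 \right)} \right)} + \left(16018 - 20763\right)} = \frac{1}{-15 + \left(16018 - 20763\right)} = \frac{1}{-15 - 4745} = \frac{1}{-4760} = - \frac{1}{4760}$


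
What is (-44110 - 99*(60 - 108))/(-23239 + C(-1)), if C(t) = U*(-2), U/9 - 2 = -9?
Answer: 39358/23113 ≈ 1.7029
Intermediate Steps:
U = -63 (U = 18 + 9*(-9) = 18 - 81 = -63)
C(t) = 126 (C(t) = -63*(-2) = 126)
(-44110 - 99*(60 - 108))/(-23239 + C(-1)) = (-44110 - 99*(60 - 108))/(-23239 + 126) = (-44110 - 99*(-48))/(-23113) = (-44110 + 4752)*(-1/23113) = -39358*(-1/23113) = 39358/23113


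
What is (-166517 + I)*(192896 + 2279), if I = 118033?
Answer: -9462864700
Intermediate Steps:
(-166517 + I)*(192896 + 2279) = (-166517 + 118033)*(192896 + 2279) = -48484*195175 = -9462864700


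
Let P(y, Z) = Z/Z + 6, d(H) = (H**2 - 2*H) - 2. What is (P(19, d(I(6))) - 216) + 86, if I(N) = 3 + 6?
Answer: -123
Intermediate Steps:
I(N) = 9
d(H) = -2 + H**2 - 2*H
P(y, Z) = 7 (P(y, Z) = 1 + 6 = 7)
(P(19, d(I(6))) - 216) + 86 = (7 - 216) + 86 = -209 + 86 = -123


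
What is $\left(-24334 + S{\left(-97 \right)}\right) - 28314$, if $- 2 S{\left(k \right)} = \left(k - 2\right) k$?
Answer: $- \frac{114899}{2} \approx -57450.0$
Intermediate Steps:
$S{\left(k \right)} = - \frac{k \left(-2 + k\right)}{2}$ ($S{\left(k \right)} = - \frac{\left(k - 2\right) k}{2} = - \frac{\left(-2 + k\right) k}{2} = - \frac{k \left(-2 + k\right)}{2}$)
$\left(-24334 + S{\left(-97 \right)}\right) - 28314 = \left(-24334 + \frac{1}{2} \left(-97\right) \left(2 - -97\right)\right) - 28314 = \left(-24334 + \frac{1}{2} \left(-97\right) \left(2 + 97\right)\right) - 28314 = \left(-24334 + \frac{1}{2} \left(-97\right) 99\right) - 28314 = \left(-24334 - \frac{9603}{2}\right) - 28314 = - \frac{58271}{2} - 28314 = - \frac{114899}{2}$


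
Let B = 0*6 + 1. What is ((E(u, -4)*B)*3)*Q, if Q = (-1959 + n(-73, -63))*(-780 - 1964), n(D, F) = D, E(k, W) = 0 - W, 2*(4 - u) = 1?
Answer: 66909696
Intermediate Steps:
u = 7/2 (u = 4 - ½*1 = 4 - ½ = 7/2 ≈ 3.5000)
E(k, W) = -W
B = 1 (B = 0 + 1 = 1)
Q = 5575808 (Q = (-1959 - 73)*(-780 - 1964) = -2032*(-2744) = 5575808)
((E(u, -4)*B)*3)*Q = ((-1*(-4)*1)*3)*5575808 = ((4*1)*3)*5575808 = (4*3)*5575808 = 12*5575808 = 66909696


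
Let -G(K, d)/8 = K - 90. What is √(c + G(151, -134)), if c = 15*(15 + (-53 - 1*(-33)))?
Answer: I*√563 ≈ 23.728*I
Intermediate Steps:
G(K, d) = 720 - 8*K (G(K, d) = -8*(K - 90) = -8*(-90 + K) = 720 - 8*K)
c = -75 (c = 15*(15 + (-53 + 33)) = 15*(15 - 20) = 15*(-5) = -75)
√(c + G(151, -134)) = √(-75 + (720 - 8*151)) = √(-75 + (720 - 1208)) = √(-75 - 488) = √(-563) = I*√563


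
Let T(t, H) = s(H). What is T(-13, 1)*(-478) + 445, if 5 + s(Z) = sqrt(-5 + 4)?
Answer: 2835 - 478*I ≈ 2835.0 - 478.0*I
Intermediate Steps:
s(Z) = -5 + I (s(Z) = -5 + sqrt(-5 + 4) = -5 + sqrt(-1) = -5 + I)
T(t, H) = -5 + I
T(-13, 1)*(-478) + 445 = (-5 + I)*(-478) + 445 = (2390 - 478*I) + 445 = 2835 - 478*I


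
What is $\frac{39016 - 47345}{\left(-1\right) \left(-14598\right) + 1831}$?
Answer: $- \frac{8329}{16429} \approx -0.50697$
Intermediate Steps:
$\frac{39016 - 47345}{\left(-1\right) \left(-14598\right) + 1831} = - \frac{8329}{14598 + 1831} = - \frac{8329}{16429}$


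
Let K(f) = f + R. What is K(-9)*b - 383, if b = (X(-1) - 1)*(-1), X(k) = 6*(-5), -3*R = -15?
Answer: -507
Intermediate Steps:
R = 5 (R = -⅓*(-15) = 5)
X(k) = -30
K(f) = 5 + f (K(f) = f + 5 = 5 + f)
b = 31 (b = (-30 - 1)*(-1) = -31*(-1) = 31)
K(-9)*b - 383 = (5 - 9)*31 - 383 = -4*31 - 383 = -124 - 383 = -507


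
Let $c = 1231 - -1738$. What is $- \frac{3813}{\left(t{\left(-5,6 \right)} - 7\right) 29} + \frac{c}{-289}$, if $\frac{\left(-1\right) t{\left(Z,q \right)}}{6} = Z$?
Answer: $- \frac{3082280}{192763} \approx -15.99$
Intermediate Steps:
$c = 2969$ ($c = 1231 + 1738 = 2969$)
$t{\left(Z,q \right)} = - 6 Z$
$- \frac{3813}{\left(t{\left(-5,6 \right)} - 7\right) 29} + \frac{c}{-289} = - \frac{3813}{\left(\left(-6\right) \left(-5\right) - 7\right) 29} + \frac{2969}{-289} = - \frac{3813}{\left(30 + \left(-12 + 5\right)\right) 29} + 2969 \left(- \frac{1}{289}\right) = - \frac{3813}{\left(30 - 7\right) 29} - \frac{2969}{289} = - \frac{3813}{23 \cdot 29} - \frac{2969}{289} = - \frac{3813}{667} - \frac{2969}{289} = - \frac{3082280}{192763}$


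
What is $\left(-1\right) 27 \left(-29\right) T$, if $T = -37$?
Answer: $-28971$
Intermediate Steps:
$\left(-1\right) 27 \left(-29\right) T = \left(-1\right) 27 \left(-29\right) \left(-37\right) = \left(-27\right) \left(-29\right) \left(-37\right) = 783 \left(-37\right) = -28971$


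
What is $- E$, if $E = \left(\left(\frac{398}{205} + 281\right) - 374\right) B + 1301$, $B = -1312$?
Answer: $- \frac{603849}{5} \approx -1.2077 \cdot 10^{5}$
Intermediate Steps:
$E = \frac{603849}{5}$ ($E = \left(\left(\frac{398}{205} + 281\right) - 374\right) \left(-1312\right) + 1301 = \left(\frac{58003}{205} - 374\right) \left(-1312\right) + 1301 = \left(- \frac{18667}{205}\right) \left(-1312\right) + 1301 = \frac{597344}{5} + 1301 = \frac{603849}{5} \approx 1.2077 \cdot 10^{5}$)
$- E = \left(-1\right) \frac{603849}{5} = - \frac{603849}{5}$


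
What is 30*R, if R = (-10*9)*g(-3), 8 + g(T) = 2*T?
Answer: 37800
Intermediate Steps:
g(T) = -8 + 2*T
R = 1260 (R = (-10*9)*(-8 + 2*(-3)) = -90*(-8 - 6) = -90*(-14) = 1260)
30*R = 30*1260 = 37800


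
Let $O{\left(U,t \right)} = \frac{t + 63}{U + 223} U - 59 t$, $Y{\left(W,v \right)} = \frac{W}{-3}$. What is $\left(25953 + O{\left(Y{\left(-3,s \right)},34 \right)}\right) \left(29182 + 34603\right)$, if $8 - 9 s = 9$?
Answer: $\frac{342157091625}{224} \approx 1.5275 \cdot 10^{9}$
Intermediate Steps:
$s = - \frac{1}{9}$ ($s = \frac{8}{9} - 1 = - \frac{1}{9} \approx -0.11111$)
$Y{\left(W,v \right)} = - \frac{W}{3}$ ($Y{\left(W,v \right)} = W \left(- \frac{1}{3}\right) = - \frac{W}{3}$)
$O{\left(U,t \right)} = - 59 t + \frac{U \left(63 + t\right)}{223 + U}$ ($O{\left(U,t \right)} = \frac{63 + t}{223 + U} U - 59 t = \frac{U \left(63 + t\right)}{223 + U} - 59 t = - 59 t + \frac{U \left(63 + t\right)}{223 + U}$)
$\left(25953 + O{\left(Y{\left(-3,s \right)},34 \right)}\right) \left(29182 + 34603\right) = \left(25953 + \frac{\left(-13157\right) 34 + 63 \left(\left(- \frac{1}{3}\right) \left(-3\right)\right) - 58 \left(\left(- \frac{1}{3}\right) \left(-3\right)\right) 34}{223 - -1}\right) \left(29182 + 34603\right) = \left(25953 + \frac{-447338 + 63 \cdot 1 - 58 \cdot 34}{223 + 1}\right) 63785 = \left(25953 + \frac{-447338 + 63 - 1972}{224}\right) 63785 = \left(25953 + \frac{1}{224} \left(-449247\right)\right) 63785 = \left(25953 - \frac{449247}{224}\right) 63785 = \frac{5364225}{224} \cdot 63785 = \frac{342157091625}{224}$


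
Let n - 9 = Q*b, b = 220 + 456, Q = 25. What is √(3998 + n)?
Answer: 3*√2323 ≈ 144.59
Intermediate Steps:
b = 676
n = 16909 (n = 9 + 25*676 = 9 + 16900 = 16909)
√(3998 + n) = √(3998 + 16909) = √20907 = 3*√2323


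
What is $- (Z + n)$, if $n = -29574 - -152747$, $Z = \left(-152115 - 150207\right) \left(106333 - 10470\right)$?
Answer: $28981370713$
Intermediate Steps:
$Z = -28981493886$ ($Z = \left(-302322\right) 95863 = -28981493886$)
$n = 123173$ ($n = -29574 + 152747 = 123173$)
$- (Z + n) = - (-28981493886 + 123173) = \left(-1\right) \left(-28981370713\right) = 28981370713$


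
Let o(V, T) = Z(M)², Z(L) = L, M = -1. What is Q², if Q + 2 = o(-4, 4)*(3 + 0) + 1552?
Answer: 2411809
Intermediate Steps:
o(V, T) = 1 (o(V, T) = (-1)² = 1)
Q = 1553 (Q = -2 + (1*(3 + 0) + 1552) = -2 + (1*3 + 1552) = -2 + (3 + 1552) = -2 + 1555 = 1553)
Q² = 1553² = 2411809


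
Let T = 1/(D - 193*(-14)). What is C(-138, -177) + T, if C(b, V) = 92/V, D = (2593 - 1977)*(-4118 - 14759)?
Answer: -1069548937/2057718810 ≈ -0.51977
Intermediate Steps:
D = -11628232 (D = 616*(-18877) = -11628232)
T = -1/11625530 (T = 1/(-11628232 - 193*(-14)) = 1/(-11628232 + 2702) = 1/(-11625530) = -1/11625530 ≈ -8.6018e-8)
C(-138, -177) + T = 92/(-177) - 1/11625530 = 92*(-1/177) - 1/11625530 = -92/177 - 1/11625530 = -1069548937/2057718810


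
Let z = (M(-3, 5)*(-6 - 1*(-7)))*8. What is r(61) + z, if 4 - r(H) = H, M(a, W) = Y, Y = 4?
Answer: -25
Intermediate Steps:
M(a, W) = 4
r(H) = 4 - H
z = 32 (z = (4*(-6 - 1*(-7)))*8 = (4*(-6 + 7))*8 = (4*1)*8 = 4*8 = 32)
r(61) + z = (4 - 1*61) + 32 = (4 - 61) + 32 = -57 + 32 = -25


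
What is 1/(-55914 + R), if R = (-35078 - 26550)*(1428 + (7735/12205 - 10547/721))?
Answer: -251423/21923643761894 ≈ -1.1468e-8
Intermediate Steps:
R = -21909585696272/251423 (R = -61628*(1428 + (7735*(1/12205) - 10547*1/721)) = -61628*(1428 + (1547/2441 - 10547/721)) = -61628*(1428 - 24629840/1759961) = -61628*2488594468/1759961 = -21909585696272/251423 ≈ -8.7142e+7)
1/(-55914 + R) = 1/(-55914 - 21909585696272/251423) = 1/(-21923643761894/251423) = -251423/21923643761894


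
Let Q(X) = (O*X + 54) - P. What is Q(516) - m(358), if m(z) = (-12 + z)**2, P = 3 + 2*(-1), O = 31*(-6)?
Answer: -215639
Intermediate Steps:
O = -186
P = 1 (P = 3 - 2 = 1)
Q(X) = 53 - 186*X (Q(X) = (-186*X + 54) - 1*1 = (54 - 186*X) - 1 = 53 - 186*X)
Q(516) - m(358) = (53 - 186*516) - (-12 + 358)**2 = (53 - 95976) - 1*346**2 = -95923 - 1*119716 = -95923 - 119716 = -215639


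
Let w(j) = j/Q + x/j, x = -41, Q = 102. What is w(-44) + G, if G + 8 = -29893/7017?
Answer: -61722995/5248716 ≈ -11.760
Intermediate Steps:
w(j) = -41/j + j/102 (w(j) = j/102 - 41/j = -41/j + j/102)
G = -86029/7017 (G = -8 - 29893/7017 = -86029/7017 ≈ -12.260)
w(-44) + G = (-41/(-44) + (1/102)*(-44)) - 86029/7017 = (-41*(-1/44) - 22/51) - 86029/7017 = (41/44 - 22/51) - 86029/7017 = 1123/2244 - 86029/7017 = -61722995/5248716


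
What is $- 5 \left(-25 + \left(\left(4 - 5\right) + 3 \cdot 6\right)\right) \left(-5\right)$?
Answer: $-200$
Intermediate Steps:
$- 5 \left(-25 + \left(\left(4 - 5\right) + 3 \cdot 6\right)\right) \left(-5\right) = - 5 \left(-25 + \left(\left(4 - 5\right) + 18\right)\right) \left(-5\right) = - 5 \left(-25 + \left(-1 + 18\right)\right) \left(-5\right) = - 5 \left(-25 + 17\right) \left(-5\right) = \left(-5\right) \left(-8\right) \left(-5\right) = 40 \left(-5\right) = -200$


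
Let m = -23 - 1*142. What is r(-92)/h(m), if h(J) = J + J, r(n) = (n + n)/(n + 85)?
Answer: -92/1155 ≈ -0.079654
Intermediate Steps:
r(n) = 2*n/(85 + n) (r(n) = (2*n)/(85 + n) = 2*n/(85 + n))
m = -165 (m = -23 - 142 = -165)
h(J) = 2*J
r(-92)/h(m) = (2*(-92)/(85 - 92))/((2*(-165))) = (2*(-92)/(-7))/(-330) = (2*(-92)*(-⅐))*(-1/330) = (184/7)*(-1/330) = -92/1155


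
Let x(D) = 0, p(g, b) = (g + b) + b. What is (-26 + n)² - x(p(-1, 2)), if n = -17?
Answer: 1849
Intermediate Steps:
p(g, b) = g + 2*b (p(g, b) = (b + g) + b = g + 2*b)
(-26 + n)² - x(p(-1, 2)) = (-26 - 17)² - 1*0 = (-43)² + 0 = 1849 + 0 = 1849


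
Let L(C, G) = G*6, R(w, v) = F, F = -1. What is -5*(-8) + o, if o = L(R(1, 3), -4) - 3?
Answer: 13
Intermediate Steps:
R(w, v) = -1
L(C, G) = 6*G
o = -27 (o = 6*(-4) - 3 = -24 - 3 = -27)
-5*(-8) + o = -5*(-8) - 27 = 40 - 27 = 13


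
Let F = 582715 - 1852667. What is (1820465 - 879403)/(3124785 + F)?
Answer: 941062/1854833 ≈ 0.50736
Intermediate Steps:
F = -1269952
(1820465 - 879403)/(3124785 + F) = (1820465 - 879403)/(3124785 - 1269952) = 941062/1854833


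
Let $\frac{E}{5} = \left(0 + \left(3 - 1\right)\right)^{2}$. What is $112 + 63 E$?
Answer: $1372$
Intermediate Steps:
$E = 20$ ($E = 5 \left(0 + \left(3 - 1\right)\right)^{2} = 5 \left(0 + 2\right)^{2} = 5 \cdot 2^{2} = 5 \cdot 4 = 20$)
$112 + 63 E = 112 + 63 \cdot 20 = 112 + 1260 = 1372$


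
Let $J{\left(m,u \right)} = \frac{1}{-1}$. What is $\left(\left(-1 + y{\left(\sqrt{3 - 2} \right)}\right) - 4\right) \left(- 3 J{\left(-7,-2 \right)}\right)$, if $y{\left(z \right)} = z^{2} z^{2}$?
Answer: $-12$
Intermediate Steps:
$J{\left(m,u \right)} = -1$
$y{\left(z \right)} = z^{4}$
$\left(\left(-1 + y{\left(\sqrt{3 - 2} \right)}\right) - 4\right) \left(- 3 J{\left(-7,-2 \right)}\right) = \left(\left(-1 + \left(\sqrt{3 - 2}\right)^{4}\right) - 4\right) \left(\left(-3\right) \left(-1\right)\right) = \left(\left(-1 + \left(\sqrt{1}\right)^{4}\right) - 4\right) 3 = \left(\left(-1 + 1^{4}\right) - 4\right) 3 = \left(\left(-1 + 1\right) - 4\right) 3 = \left(0 - 4\right) 3 = \left(-4\right) 3 = -12$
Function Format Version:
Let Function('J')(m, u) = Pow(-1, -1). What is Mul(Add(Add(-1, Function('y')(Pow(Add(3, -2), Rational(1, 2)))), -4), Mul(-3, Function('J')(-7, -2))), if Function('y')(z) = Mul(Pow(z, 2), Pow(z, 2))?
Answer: -12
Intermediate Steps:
Function('J')(m, u) = -1
Function('y')(z) = Pow(z, 4)
Mul(Add(Add(-1, Function('y')(Pow(Add(3, -2), Rational(1, 2)))), -4), Mul(-3, Function('J')(-7, -2))) = Mul(Add(Add(-1, Pow(Pow(Add(3, -2), Rational(1, 2)), 4)), -4), Mul(-3, -1)) = Mul(Add(Add(-1, Pow(Pow(1, Rational(1, 2)), 4)), -4), 3) = Mul(Add(Add(-1, Pow(1, 4)), -4), 3) = Mul(Add(Add(-1, 1), -4), 3) = Mul(Add(0, -4), 3) = Mul(-4, 3) = -12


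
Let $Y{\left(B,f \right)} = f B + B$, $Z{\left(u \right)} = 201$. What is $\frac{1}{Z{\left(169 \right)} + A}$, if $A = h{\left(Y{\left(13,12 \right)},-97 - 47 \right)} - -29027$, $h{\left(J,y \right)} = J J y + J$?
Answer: $- \frac{1}{4083387} \approx -2.4489 \cdot 10^{-7}$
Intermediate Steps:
$Y{\left(B,f \right)} = B + B f$ ($Y{\left(B,f \right)} = B f + B = B + B f$)
$h{\left(J,y \right)} = J + y J^{2}$ ($h{\left(J,y \right)} = J^{2} y + J = y J^{2} + J = J + y J^{2}$)
$A = -4083588$ ($A = 13 \left(1 + 12\right) \left(1 + 13 \left(1 + 12\right) \left(-97 - 47\right)\right) - -29027 = 13 \cdot 13 \left(1 + 13 \cdot 13 \left(-144\right)\right) + 29027 = 169 \left(1 + 169 \left(-144\right)\right) + 29027 = 169 \left(1 - 24336\right) + 29027 = 169 \left(-24335\right) + 29027 = -4112615 + 29027 = -4083588$)
$\frac{1}{Z{\left(169 \right)} + A} = \frac{1}{201 - 4083588} = \frac{1}{-4083387} = - \frac{1}{4083387}$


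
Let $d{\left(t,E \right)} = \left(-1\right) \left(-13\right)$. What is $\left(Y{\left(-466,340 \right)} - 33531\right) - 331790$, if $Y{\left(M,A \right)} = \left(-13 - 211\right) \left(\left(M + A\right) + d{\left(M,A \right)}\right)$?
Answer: $-340009$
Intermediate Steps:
$d{\left(t,E \right)} = 13$
$Y{\left(M,A \right)} = -2912 - 224 A - 224 M$ ($Y{\left(M,A \right)} = \left(-13 - 211\right) \left(\left(M + A\right) + 13\right) = - 224 \left(\left(A + M\right) + 13\right) = - 224 \left(13 + A + M\right) = -2912 - 224 A - 224 M$)
$\left(Y{\left(-466,340 \right)} - 33531\right) - 331790 = \left(\left(-2912 - 76160 - -104384\right) - 33531\right) - 331790 = \left(\left(-2912 - 76160 + 104384\right) - 33531\right) - 331790 = \left(25312 - 33531\right) - 331790 = -8219 - 331790 = -340009$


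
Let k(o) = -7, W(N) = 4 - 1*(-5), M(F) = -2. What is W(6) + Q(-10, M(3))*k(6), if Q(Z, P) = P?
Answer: 23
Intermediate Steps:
W(N) = 9 (W(N) = 4 + 5 = 9)
W(6) + Q(-10, M(3))*k(6) = 9 - 2*(-7) = 9 + 14 = 23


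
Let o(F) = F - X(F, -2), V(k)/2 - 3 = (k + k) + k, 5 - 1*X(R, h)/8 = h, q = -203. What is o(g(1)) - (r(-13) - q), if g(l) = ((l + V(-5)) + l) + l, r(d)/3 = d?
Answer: -241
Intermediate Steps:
r(d) = 3*d
X(R, h) = 40 - 8*h
V(k) = 6 + 6*k (V(k) = 6 + 2*((k + k) + k) = 6 + 2*(2*k + k) = 6 + 2*(3*k) = 6 + 6*k)
g(l) = -24 + 3*l (g(l) = ((l + (6 + 6*(-5))) + l) + l = ((l + (6 - 30)) + l) + l = ((l - 24) + l) + l = ((-24 + l) + l) + l = (-24 + 2*l) + l = -24 + 3*l)
o(F) = -56 + F (o(F) = F - (40 - 8*(-2)) = F - (40 + 16) = F - 1*56 = F - 56 = -56 + F)
o(g(1)) - (r(-13) - q) = (-56 + (-24 + 3*1)) - (3*(-13) - 1*(-203)) = (-56 + (-24 + 3)) - (-39 + 203) = (-56 - 21) - 1*164 = -77 - 164 = -241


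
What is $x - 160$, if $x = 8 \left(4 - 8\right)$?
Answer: $-192$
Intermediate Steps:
$x = -32$ ($x = 8 \left(-4\right) = -32$)
$x - 160 = -32 - 160 = -192$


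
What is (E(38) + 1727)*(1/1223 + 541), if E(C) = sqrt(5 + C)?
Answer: 1142659188/1223 + 661644*sqrt(43)/1223 ≈ 9.3786e+5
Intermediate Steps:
(E(38) + 1727)*(1/1223 + 541) = (sqrt(5 + 38) + 1727)*(1/1223 + 541) = (sqrt(43) + 1727)*(1/1223 + 541) = (1727 + sqrt(43))*(661644/1223) = 1142659188/1223 + 661644*sqrt(43)/1223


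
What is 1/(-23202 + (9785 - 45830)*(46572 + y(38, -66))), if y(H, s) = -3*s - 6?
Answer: -1/1685631582 ≈ -5.9325e-10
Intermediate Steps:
y(H, s) = -6 - 3*s
1/(-23202 + (9785 - 45830)*(46572 + y(38, -66))) = 1/(-23202 + (9785 - 45830)*(46572 + (-6 - 3*(-66)))) = 1/(-23202 - 36045*(46572 + (-6 + 198))) = 1/(-23202 - 36045*(46572 + 192)) = 1/(-23202 - 36045*46764) = 1/(-23202 - 1685608380) = 1/(-1685631582) = -1/1685631582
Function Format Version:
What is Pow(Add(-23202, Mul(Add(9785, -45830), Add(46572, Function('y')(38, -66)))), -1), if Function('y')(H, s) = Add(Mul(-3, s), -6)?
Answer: Rational(-1, 1685631582) ≈ -5.9325e-10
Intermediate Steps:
Function('y')(H, s) = Add(-6, Mul(-3, s))
Pow(Add(-23202, Mul(Add(9785, -45830), Add(46572, Function('y')(38, -66)))), -1) = Pow(Add(-23202, Mul(Add(9785, -45830), Add(46572, Add(-6, Mul(-3, -66))))), -1) = Pow(Add(-23202, Mul(-36045, Add(46572, Add(-6, 198)))), -1) = Pow(Add(-23202, Mul(-36045, Add(46572, 192))), -1) = Pow(Add(-23202, Mul(-36045, 46764)), -1) = Pow(Add(-23202, -1685608380), -1) = Pow(-1685631582, -1) = Rational(-1, 1685631582)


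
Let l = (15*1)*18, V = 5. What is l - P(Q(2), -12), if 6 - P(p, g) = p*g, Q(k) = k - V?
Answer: 300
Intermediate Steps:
Q(k) = -5 + k (Q(k) = k - 1*5 = k - 5 = -5 + k)
P(p, g) = 6 - g*p (P(p, g) = 6 - p*g = 6 - g*p)
l = 270 (l = 15*18 = 270)
l - P(Q(2), -12) = 270 - (6 - 1*(-12)*(-5 + 2)) = 270 - (6 - 1*(-12)*(-3)) = 270 - (6 - 36) = 270 - 1*(-30) = 270 + 30 = 300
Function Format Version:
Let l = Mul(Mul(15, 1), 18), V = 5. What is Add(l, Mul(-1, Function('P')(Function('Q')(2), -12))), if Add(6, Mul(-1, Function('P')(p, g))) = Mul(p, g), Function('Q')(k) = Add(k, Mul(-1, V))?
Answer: 300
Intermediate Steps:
Function('Q')(k) = Add(-5, k) (Function('Q')(k) = Add(k, Mul(-1, 5)) = Add(k, -5) = Add(-5, k))
Function('P')(p, g) = Add(6, Mul(-1, g, p)) (Function('P')(p, g) = Add(6, Mul(-1, Mul(p, g))) = Add(6, Mul(-1, Mul(g, p))) = Add(6, Mul(-1, g, p)))
l = 270 (l = Mul(15, 18) = 270)
Add(l, Mul(-1, Function('P')(Function('Q')(2), -12))) = Add(270, Mul(-1, Add(6, Mul(-1, -12, Add(-5, 2))))) = Add(270, Mul(-1, Add(6, Mul(-1, -12, -3)))) = Add(270, Mul(-1, Add(6, -36))) = Add(270, Mul(-1, -30)) = Add(270, 30) = 300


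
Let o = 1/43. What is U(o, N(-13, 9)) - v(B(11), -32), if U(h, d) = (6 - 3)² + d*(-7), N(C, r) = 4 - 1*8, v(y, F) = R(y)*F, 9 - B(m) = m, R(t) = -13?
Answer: -379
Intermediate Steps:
o = 1/43 ≈ 0.023256
B(m) = 9 - m
v(y, F) = -13*F
N(C, r) = -4 (N(C, r) = 4 - 8 = -4)
U(h, d) = 9 - 7*d (U(h, d) = 3² - 7*d = 9 - 7*d)
U(o, N(-13, 9)) - v(B(11), -32) = (9 - 7*(-4)) - (-13)*(-32) = (9 + 28) - 1*416 = 37 - 416 = -379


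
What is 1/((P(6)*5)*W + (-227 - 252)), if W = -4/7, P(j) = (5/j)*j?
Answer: -7/3453 ≈ -0.0020272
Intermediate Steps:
P(j) = 5
W = -4/7 (W = -4*⅐ = -4/7 ≈ -0.57143)
1/((P(6)*5)*W + (-227 - 252)) = 1/((5*5)*(-4/7) + (-227 - 252)) = 1/(25*(-4/7) - 479) = 1/(-100/7 - 479) = 1/(-3453/7) = -7/3453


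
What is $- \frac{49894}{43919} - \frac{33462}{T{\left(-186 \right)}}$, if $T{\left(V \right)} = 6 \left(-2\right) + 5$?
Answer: $\frac{1469268320}{307433} \approx 4779.1$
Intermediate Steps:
$T{\left(V \right)} = -7$ ($T{\left(V \right)} = -12 + 5 = -7$)
$- \frac{49894}{43919} - \frac{33462}{T{\left(-186 \right)}} = - \frac{49894}{43919} - \frac{33462}{-7} = \left(-49894\right) \frac{1}{43919} - - \frac{33462}{7} = - \frac{49894}{43919} + \frac{33462}{7} = \frac{1469268320}{307433}$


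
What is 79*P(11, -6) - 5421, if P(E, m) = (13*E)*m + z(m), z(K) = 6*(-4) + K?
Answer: -75573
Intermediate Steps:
z(K) = -24 + K
P(E, m) = -24 + m + 13*E*m (P(E, m) = (13*E)*m + (-24 + m) = 13*E*m + (-24 + m) = -24 + m + 13*E*m)
79*P(11, -6) - 5421 = 79*(-24 - 6 + 13*11*(-6)) - 5421 = 79*(-24 - 6 - 858) - 5421 = 79*(-888) - 5421 = -70152 - 5421 = -75573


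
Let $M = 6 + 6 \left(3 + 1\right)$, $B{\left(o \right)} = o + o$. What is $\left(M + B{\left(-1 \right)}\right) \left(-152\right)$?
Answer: $-4256$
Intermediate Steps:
$B{\left(o \right)} = 2 o$
$M = 30$ ($M = 6 + 6 \cdot 4 = 6 + 24 = 30$)
$\left(M + B{\left(-1 \right)}\right) \left(-152\right) = \left(30 + 2 \left(-1\right)\right) \left(-152\right) = \left(30 - 2\right) \left(-152\right) = 28 \left(-152\right) = -4256$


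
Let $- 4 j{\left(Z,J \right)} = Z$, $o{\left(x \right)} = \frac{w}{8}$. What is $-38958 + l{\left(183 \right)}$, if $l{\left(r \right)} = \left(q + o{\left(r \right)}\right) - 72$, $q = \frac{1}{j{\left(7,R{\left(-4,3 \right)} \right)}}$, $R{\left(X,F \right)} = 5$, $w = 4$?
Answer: $- \frac{546421}{14} \approx -39030.0$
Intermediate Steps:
$o{\left(x \right)} = \frac{1}{2}$ ($o{\left(x \right)} = \frac{4}{8} = 4 \cdot \frac{1}{8} = \frac{1}{2}$)
$j{\left(Z,J \right)} = - \frac{Z}{4}$
$q = - \frac{4}{7}$ ($q = \frac{1}{\left(- \frac{1}{4}\right) 7} = \frac{1}{- \frac{7}{4}} = - \frac{4}{7} \approx -0.57143$)
$l{\left(r \right)} = - \frac{1009}{14}$ ($l{\left(r \right)} = \left(- \frac{4}{7} + \frac{1}{2}\right) - 72 = - \frac{1}{14} - 72 = - \frac{1009}{14}$)
$-38958 + l{\left(183 \right)} = -38958 - \frac{1009}{14} = - \frac{546421}{14}$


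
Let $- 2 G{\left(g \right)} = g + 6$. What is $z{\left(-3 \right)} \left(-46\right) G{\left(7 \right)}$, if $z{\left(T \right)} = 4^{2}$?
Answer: $4784$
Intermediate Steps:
$z{\left(T \right)} = 16$
$G{\left(g \right)} = -3 - \frac{g}{2}$ ($G{\left(g \right)} = - \frac{g + 6}{2} = - \frac{6 + g}{2} = -3 - \frac{g}{2}$)
$z{\left(-3 \right)} \left(-46\right) G{\left(7 \right)} = 16 \left(-46\right) \left(-3 - \frac{7}{2}\right) = - 736 \left(-3 - \frac{7}{2}\right) = \left(-736\right) \left(- \frac{13}{2}\right) = 4784$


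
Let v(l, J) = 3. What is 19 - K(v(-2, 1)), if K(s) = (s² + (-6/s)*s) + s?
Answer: 13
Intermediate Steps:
K(s) = -6 + s + s² (K(s) = (s² - 6) + s = (-6 + s²) + s = -6 + s + s²)
19 - K(v(-2, 1)) = 19 - (-6 + 3 + 3²) = 19 - (-6 + 3 + 9) = 19 - 1*6 = 19 - 6 = 13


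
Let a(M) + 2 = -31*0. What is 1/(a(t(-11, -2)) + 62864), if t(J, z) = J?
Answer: 1/62862 ≈ 1.5908e-5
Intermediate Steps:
a(M) = -2 (a(M) = -2 - 31*0 = -2 + 0 = -2)
1/(a(t(-11, -2)) + 62864) = 1/(-2 + 62864) = 1/62862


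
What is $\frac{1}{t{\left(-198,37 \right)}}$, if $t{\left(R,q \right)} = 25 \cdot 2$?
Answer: $\frac{1}{50} \approx 0.02$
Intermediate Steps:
$t{\left(R,q \right)} = 50$
$\frac{1}{t{\left(-198,37 \right)}} = \frac{1}{50}$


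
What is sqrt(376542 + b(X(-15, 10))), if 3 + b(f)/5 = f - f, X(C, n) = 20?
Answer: sqrt(376527) ≈ 613.62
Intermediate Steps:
b(f) = -15 (b(f) = -15 + 5*(f - f) = -15 + 5*0 = -15 + 0 = -15)
sqrt(376542 + b(X(-15, 10))) = sqrt(376542 - 15) = sqrt(376527)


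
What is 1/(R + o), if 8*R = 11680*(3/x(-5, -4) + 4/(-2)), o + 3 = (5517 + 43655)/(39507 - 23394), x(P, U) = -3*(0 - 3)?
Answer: -16113/39207467 ≈ -0.00041097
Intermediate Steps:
x(P, U) = 9 (x(P, U) = -3*(-3) = 9)
o = 833/16113 (o = -3 + (5517 + 43655)/(39507 - 23394) = -3 + 49172/16113 = 833/16113 ≈ 0.051697)
R = -7300/3 (R = (11680*(3/9 + 4/(-2)))/8 = (11680*(3*(1/9) + 4*(-1/2)))/8 = (11680*(1/3 - 2))/8 = (11680*(-5/3))/8 = (1/8)*(-58400/3) = -7300/3 ≈ -2433.3)
1/(R + o) = 1/(-7300/3 + 833/16113) = 1/(-39207467/16113) = -16113/39207467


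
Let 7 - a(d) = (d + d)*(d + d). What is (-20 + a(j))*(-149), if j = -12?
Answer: 87761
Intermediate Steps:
a(d) = 7 - 4*d² (a(d) = 7 - (d + d)*(d + d) = 7 - 2*d*2*d = 7 - 4*d²)
(-20 + a(j))*(-149) = (-20 + (7 - 4*(-12)²))*(-149) = (-20 + (7 - 4*144))*(-149) = (-20 + (7 - 576))*(-149) = (-20 - 569)*(-149) = -589*(-149) = 87761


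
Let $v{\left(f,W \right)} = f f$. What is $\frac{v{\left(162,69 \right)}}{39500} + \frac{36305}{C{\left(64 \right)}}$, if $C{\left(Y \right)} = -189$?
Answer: $- \frac{357271846}{1866375} \approx -191.43$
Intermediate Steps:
$v{\left(f,W \right)} = f^{2}$
$\frac{v{\left(162,69 \right)}}{39500} + \frac{36305}{C{\left(64 \right)}} = \frac{162^{2}}{39500} + \frac{36305}{-189} = 26244 \cdot \frac{1}{39500} + 36305 \left(- \frac{1}{189}\right) = \frac{6561}{9875} - \frac{36305}{189} = - \frac{357271846}{1866375}$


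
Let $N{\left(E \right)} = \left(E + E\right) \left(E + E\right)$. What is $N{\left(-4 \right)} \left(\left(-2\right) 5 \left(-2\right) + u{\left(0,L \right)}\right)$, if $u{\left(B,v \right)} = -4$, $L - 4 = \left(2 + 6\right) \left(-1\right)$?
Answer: $1024$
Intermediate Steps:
$L = -4$ ($L = 4 + \left(2 + 6\right) \left(-1\right) = 4 + 8 \left(-1\right) = 4 - 8 = -4$)
$N{\left(E \right)} = 4 E^{2}$ ($N{\left(E \right)} = 2 E 2 E = 4 E^{2}$)
$N{\left(-4 \right)} \left(\left(-2\right) 5 \left(-2\right) + u{\left(0,L \right)}\right) = 4 \left(-4\right)^{2} \left(\left(-2\right) 5 \left(-2\right) - 4\right) = 4 \cdot 16 \left(\left(-10\right) \left(-2\right) - 4\right) = 64 \left(20 - 4\right) = 64 \cdot 16 = 1024$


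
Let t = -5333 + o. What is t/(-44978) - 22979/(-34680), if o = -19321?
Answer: 944275091/779918520 ≈ 1.2107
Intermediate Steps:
t = -24654 (t = -5333 - 19321 = -24654)
t/(-44978) - 22979/(-34680) = -24654/(-44978) - 22979/(-34680) = -24654*(-1/44978) - 22979*(-1/34680) = 12327/22489 + 22979/34680 = 944275091/779918520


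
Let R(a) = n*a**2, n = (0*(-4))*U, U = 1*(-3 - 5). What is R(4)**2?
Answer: 0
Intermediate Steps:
U = -8 (U = 1*(-8) = -8)
n = 0 (n = (0*(-4))*(-8) = 0*(-8) = 0)
R(a) = 0 (R(a) = 0*a**2 = 0)
R(4)**2 = 0**2 = 0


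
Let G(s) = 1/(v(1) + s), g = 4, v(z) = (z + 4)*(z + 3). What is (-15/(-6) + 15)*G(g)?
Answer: 35/48 ≈ 0.72917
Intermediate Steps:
v(z) = (3 + z)*(4 + z) (v(z) = (4 + z)*(3 + z) = (3 + z)*(4 + z))
G(s) = 1/(20 + s) (G(s) = 1/((12 + 1² + 7*1) + s) = 1/((12 + 1 + 7) + s) = 1/(20 + s))
(-15/(-6) + 15)*G(g) = (-15/(-6) + 15)/(20 + 4) = (-15*(-⅙) + 15)/24 = (5/2 + 15)*(1/24) = (35/2)*(1/24) = 35/48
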